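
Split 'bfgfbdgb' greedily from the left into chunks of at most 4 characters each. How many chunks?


'bfgfbdgb' has 8 characters.
Chunking with max size 4:
  Chunk 1: 'bfgf' (positions 0-3)
  Chunk 2: 'bdgb' (positions 4-7)
Total chunks: ceil(8 / 4) = 2

2


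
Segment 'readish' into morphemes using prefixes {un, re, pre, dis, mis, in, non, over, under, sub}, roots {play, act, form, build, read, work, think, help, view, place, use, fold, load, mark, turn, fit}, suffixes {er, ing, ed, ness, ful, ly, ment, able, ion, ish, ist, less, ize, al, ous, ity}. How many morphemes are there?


Segmenting 'readish' against the inventory:
  'read' -> root (morpheme 1)
  'ish' -> suffix (morpheme 2)
Total morphemes: 2

2


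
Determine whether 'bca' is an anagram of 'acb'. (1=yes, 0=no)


Sort characters of 'bca': 'abc'
Sort characters of 'acb': 'abc'
Sorted forms match -> they ARE anagrams
Result: 1

1


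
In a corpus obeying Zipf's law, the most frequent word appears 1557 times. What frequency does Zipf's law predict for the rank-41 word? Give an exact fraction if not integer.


Zipf's law: freq(rank) = f1 / rank
f1 = 1557, rank = 41
freq = 1557 / 41
GCD(1557, 41) = 1
Simplified: 1557/41

1557/41


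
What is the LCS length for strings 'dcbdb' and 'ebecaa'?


DP table for LCS of 'dcbdb' and 'ebecaa':
       e  b  e  c  a  a
    0  0  0  0  0  0  0
  d 0  0  0  0  0  0  0
  c 0  0  0  0  1  1  1
  b 0  0  1  1  1  1  1
  d 0  0  1  1  1  1  1
  b 0  0  1  1  1  1  1
LCS: 'c'
LCS length = 1

1


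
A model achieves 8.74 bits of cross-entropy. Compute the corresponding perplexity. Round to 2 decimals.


Perplexity formula: PP = 2^H
H = 8.74
PP = 2^8.74
Decompose: 2^8.74 = 2^8 * 2^0.74
2^8 = 256, 2^0.74 ~ 1.6701758
PP ~ 256 * 1.6701758 = 427.5650048
Rounded to 2 decimals: 427.57

427.57


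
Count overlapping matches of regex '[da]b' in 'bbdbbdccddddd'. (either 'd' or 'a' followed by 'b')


Pattern: [da]b means either 'd' or 'a' followed by 'b'.
Scanning 'bbdbbdccddddd' position-by-position:
  Pos 0: window 'bb' -> no
  Pos 1: window 'bd' -> no
  Pos 2: window 'db' -> MATCH
  Pos 3: window 'bb' -> no
  Pos 4: window 'bd' -> no
  Pos 5: window 'dc' -> no
  Pos 6: window 'cc' -> no
  Pos 7: window 'cd' -> no
  Pos 8: window 'dd' -> no
  Pos 9: window 'dd' -> no
  Pos 10: window 'dd' -> no
  Pos 11: window 'dd' -> no
  Pos 12: window 'd' -> no
Total matches: 1

1


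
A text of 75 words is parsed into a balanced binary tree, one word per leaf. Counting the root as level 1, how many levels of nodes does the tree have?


In a balanced binary tree with n leaves the deepest leaf is ceil(log2(n)) edges below the root,
so counting node levels inclusive of root and leaves gives ceil(log2(n)) + 1 levels.
log2(75) = 6.2288
ceil(6.2288) = 7
levels = 7 + 1 = 8

8


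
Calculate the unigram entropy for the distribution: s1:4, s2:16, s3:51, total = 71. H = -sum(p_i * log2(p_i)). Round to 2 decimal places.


Computing entropy H = -sum(p_i * log2(p_i)):
  s1: p = 4/71 = 0.0563, -p*log2(p) = 0.2338
  s2: p = 16/71 = 0.2254, -p*log2(p) = 0.4845
  s3: p = 51/71 = 0.7183, -p*log2(p) = 0.3429
H = sum of terms = 1.0612
Rounded to 2 decimals: 1.06

1.06


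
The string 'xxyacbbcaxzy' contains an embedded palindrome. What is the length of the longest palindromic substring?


Scanning 'xxyacbbcaxzy' for palindromic substrings.
Substring at positions 3-8: 'acbbca'.
Check: reverse('acbbca') = 'acbbca' -> palindrome confirmed.
Neighbouring characters ('y' / 'x') break symmetry, so it cannot extend further.
No longer palindromic substring exists; longest length = 6

6


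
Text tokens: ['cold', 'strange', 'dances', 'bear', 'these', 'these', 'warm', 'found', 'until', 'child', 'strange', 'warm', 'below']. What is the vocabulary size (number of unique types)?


Listing all tokens and tracking unique types:
  Token 1: 'cold' -> NEW (unique so far: 1)
  Token 2: 'strange' -> NEW (unique so far: 2)
  Token 3: 'dances' -> NEW (unique so far: 3)
  Token 4: 'bear' -> NEW (unique so far: 4)
  Token 5: 'these' -> NEW (unique so far: 5)
  Token 6: 'these' -> duplicate (unique so far: 5)
  Token 7: 'warm' -> NEW (unique so far: 6)
  Token 8: 'found' -> NEW (unique so far: 7)
  Token 9: 'until' -> NEW (unique so far: 8)
  Token 10: 'child' -> NEW (unique so far: 9)
  Token 11: 'strange' -> duplicate (unique so far: 9)
  Token 12: 'warm' -> duplicate (unique so far: 9)
  Token 13: 'below' -> NEW (unique so far: 10)
Unique types: ('bear', 'below', 'child', 'cold', 'dances', 'found', 'strange', 'these', 'until', 'warm')
Vocabulary size: 10

10


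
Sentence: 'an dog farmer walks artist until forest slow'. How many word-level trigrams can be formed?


Word trigrams from [8] words:
  Trigram 1: (an dog farmer)
  Trigram 2: (dog farmer walks)
  Trigram 3: (farmer walks artist)
  Trigram 4: (walks artist until)
  Trigram 5: (artist until forest)
  Trigram 6: (until forest slow)
Total word trigrams: 8 - 2 = 6

6


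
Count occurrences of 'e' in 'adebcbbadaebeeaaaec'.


Scanning 'adebcbbadaebeeaaaec' for 'e':
  Position 2: 'e' -> MATCH (count: 1)
  Position 10: 'e' -> MATCH (count: 2)
  Position 12: 'e' -> MATCH (count: 3)
  Position 13: 'e' -> MATCH (count: 4)
  Position 17: 'e' -> MATCH (count: 5)
Total occurrences of 'e': 5

5


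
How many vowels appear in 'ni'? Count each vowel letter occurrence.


Scanning each character of 'ni':
  Position 1: 'n' -> consonant (running count: 0)
  Position 2: 'i' -> vowel (running count: 1)
Total vowels: 1

1


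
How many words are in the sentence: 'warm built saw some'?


Counting words by splitting on spaces:
  Word 1: 'warm'
  Word 2: 'built'
  Word 3: 'saw'
  Word 4: 'some'
Total words: 4

4


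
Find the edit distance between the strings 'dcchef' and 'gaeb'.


Building DP table for s1='dcchef' (len 6) and s2='gaeb' (len 4):
       g  a  e  b
    0  1  2  3  4
  d 1  1  2  3  4
  c 2  2  2  3  4
  c 3  3  3  3  4
  h 4  4  4  4  4
  e 5  5  5  4  5
  f 6  6  6  5  5
Edit distance = dp[6][4] = 5

5


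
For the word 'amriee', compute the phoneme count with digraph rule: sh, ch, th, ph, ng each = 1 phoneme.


Parsing 'amriee' greedily, digraphs first:
  'a' -> vowel phoneme (phonemes so far: 1)
  'm' -> consonant phoneme (phonemes so far: 2)
  'r' -> consonant phoneme (phonemes so far: 3)
  'i' -> vowel phoneme (phonemes so far: 4)
  'e' -> vowel phoneme (phonemes so far: 5)
  'e' -> vowel phoneme (phonemes so far: 6)
Total phonemes: 6

6


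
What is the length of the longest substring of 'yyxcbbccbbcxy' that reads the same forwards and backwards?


Scanning 'yyxcbbccbbcxy' for palindromic substrings.
Substring at positions 1-12: 'yxcbbccbbcxy'.
Check: reverse('yxcbbccbbcxy') = 'yxcbbccbbcxy' -> palindrome confirmed.
Neighbouring characters ('y' / '-') break symmetry, so it cannot extend further.
No longer palindromic substring exists; longest length = 12

12


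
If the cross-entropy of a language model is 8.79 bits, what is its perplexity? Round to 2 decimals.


Perplexity formula: PP = 2^H
H = 8.79
PP = 2^8.79
Decompose: 2^8.79 = 2^8 * 2^0.79
2^8 = 256, 2^0.79 ~ 1.7290745
PP ~ 256 * 1.7290745 = 442.6430720
Rounded to 2 decimals: 442.64

442.64


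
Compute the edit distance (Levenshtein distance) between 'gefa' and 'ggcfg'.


Building DP table for s1='gefa' (len 4) and s2='ggcfg' (len 5):
       g  g  c  f  g
    0  1  2  3  4  5
  g 1  0  1  2  3  4
  e 2  1  1  2  3  4
  f 3  2  2  2  2  3
  a 4  3  3  3  3  3
Edit distance = dp[4][5] = 3

3


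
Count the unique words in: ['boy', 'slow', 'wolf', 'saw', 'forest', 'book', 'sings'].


Listing all tokens and tracking unique types:
  Token 1: 'boy' -> NEW (unique so far: 1)
  Token 2: 'slow' -> NEW (unique so far: 2)
  Token 3: 'wolf' -> NEW (unique so far: 3)
  Token 4: 'saw' -> NEW (unique so far: 4)
  Token 5: 'forest' -> NEW (unique so far: 5)
  Token 6: 'book' -> NEW (unique so far: 6)
  Token 7: 'sings' -> NEW (unique so far: 7)
Unique types: ('book', 'boy', 'forest', 'saw', 'sings', 'slow', 'wolf')
Vocabulary size: 7

7


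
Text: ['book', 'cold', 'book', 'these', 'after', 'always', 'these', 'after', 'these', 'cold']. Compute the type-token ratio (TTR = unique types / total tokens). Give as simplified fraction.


Tokens: 10
Unique types: ('after', 'always', 'book', 'cold', 'these') = 5
TTR = 5/10
Simplify: divide both by 5 -> 1/2
TTR = 1/2

1/2


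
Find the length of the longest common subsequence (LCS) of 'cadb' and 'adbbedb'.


DP table for LCS of 'cadb' and 'adbbedb':
       a  d  b  b  e  d  b
    0  0  0  0  0  0  0  0
  c 0  0  0  0  0  0  0  0
  a 0  1  1  1  1  1  1  1
  d 0  1  2  2  2  2  2  2
  b 0  1  2  3  3  3  3  3
LCS: 'adb'
LCS length = 3

3


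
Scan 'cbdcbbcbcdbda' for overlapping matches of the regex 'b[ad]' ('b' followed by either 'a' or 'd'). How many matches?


Pattern: b[ad] means 'b' followed by either 'a' or 'd'.
Scanning 'cbdcbbcbcdbda' position-by-position:
  Pos 0: window 'cb' -> no
  Pos 1: window 'bd' -> MATCH
  Pos 2: window 'dc' -> no
  Pos 3: window 'cb' -> no
  Pos 4: window 'bb' -> no
  Pos 5: window 'bc' -> no
  Pos 6: window 'cb' -> no
  Pos 7: window 'bc' -> no
  Pos 8: window 'cd' -> no
  Pos 9: window 'db' -> no
  Pos 10: window 'bd' -> MATCH
  Pos 11: window 'da' -> no
  Pos 12: window 'a' -> no
Total matches: 2

2


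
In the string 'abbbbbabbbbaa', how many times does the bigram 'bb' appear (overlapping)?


Scanning 'abbbbbabbbbaa' for bigram 'bb':
  Position 0: 'ab' -> no
  Position 1: 'bb' -> MATCH
  Position 2: 'bb' -> MATCH
  Position 3: 'bb' -> MATCH
  Position 4: 'bb' -> MATCH
  Position 5: 'ba' -> no
  Position 6: 'ab' -> no
  Position 7: 'bb' -> MATCH
  Position 8: 'bb' -> MATCH
  Position 9: 'bb' -> MATCH
  Position 10: 'ba' -> no
  Position 11: 'aa' -> no
Total matches: 7

7


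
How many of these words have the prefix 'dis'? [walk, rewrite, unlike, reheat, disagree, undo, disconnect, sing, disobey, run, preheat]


Checking each word for prefix 'dis':
  'walk' -> no (count: 0)
  'rewrite' -> no (count: 0)
  'unlike' -> no (count: 0)
  'reheat' -> no (count: 0)
  'disagree' -> YES, starts with 'dis' (count: 1)
  'undo' -> no (count: 1)
  'disconnect' -> YES, starts with 'dis' (count: 2)
  'sing' -> no (count: 2)
  'disobey' -> YES, starts with 'dis' (count: 3)
  'run' -> no (count: 3)
  'preheat' -> no (count: 3)
Total with prefix 'dis': 3

3


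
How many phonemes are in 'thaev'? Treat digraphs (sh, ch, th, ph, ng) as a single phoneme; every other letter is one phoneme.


Parsing 'thaev' greedily, digraphs first:
  'th' -> digraph (1 consonant phoneme) (phonemes so far: 1)
  'a' -> vowel phoneme (phonemes so far: 2)
  'e' -> vowel phoneme (phonemes so far: 3)
  'v' -> consonant phoneme (phonemes so far: 4)
Total phonemes: 4

4


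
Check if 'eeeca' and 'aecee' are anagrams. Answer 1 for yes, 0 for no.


Sort characters of 'eeeca': 'aceee'
Sort characters of 'aecee': 'aceee'
Sorted forms match -> they ARE anagrams
Result: 1

1


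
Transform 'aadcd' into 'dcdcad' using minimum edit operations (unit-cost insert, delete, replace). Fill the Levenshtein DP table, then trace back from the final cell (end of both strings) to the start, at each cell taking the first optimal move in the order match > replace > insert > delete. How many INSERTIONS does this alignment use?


Edit distance = 3. Backtracking from cell (5, 6) with preference match > replace > insert > delete,
then listing the resulting alignment 'aadcd' -> 'dcdcad' left to right:
  Step 1: replace a->d
  Step 2: replace a->c
  Step 3: keep 'd'
  Step 4: keep 'c'
  Step 5: insert 'a' [insertion #1]
  Step 6: keep 'd'
Total insertions: 1

1


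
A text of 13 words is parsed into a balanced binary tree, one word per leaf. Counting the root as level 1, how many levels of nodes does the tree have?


In a balanced binary tree with n leaves the deepest leaf is ceil(log2(n)) edges below the root,
so counting node levels inclusive of root and leaves gives ceil(log2(n)) + 1 levels.
log2(13) = 3.7004
ceil(3.7004) = 4
levels = 4 + 1 = 5

5


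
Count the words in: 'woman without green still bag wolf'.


Counting words by splitting on spaces:
  Word 1: 'woman'
  Word 2: 'without'
  Word 3: 'green'
  Word 4: 'still'
  Word 5: 'bag'
  Word 6: 'wolf'
Total words: 6

6


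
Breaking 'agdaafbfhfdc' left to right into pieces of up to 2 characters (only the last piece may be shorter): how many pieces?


'agdaafbfhfdc' has 12 characters.
Chunking with max size 2:
  Chunk 1: 'ag' (positions 0-1)
  Chunk 2: 'da' (positions 2-3)
  Chunk 3: 'af' (positions 4-5)
  Chunk 4: 'bf' (positions 6-7)
  Chunk 5: 'hf' (positions 8-9)
  Chunk 6: 'dc' (positions 10-11)
Total chunks: ceil(12 / 2) = 6

6


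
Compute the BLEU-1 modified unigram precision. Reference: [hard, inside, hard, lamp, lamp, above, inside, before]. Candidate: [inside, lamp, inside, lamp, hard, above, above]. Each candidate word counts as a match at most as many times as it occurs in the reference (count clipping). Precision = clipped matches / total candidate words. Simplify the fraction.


Reference word counts: {'above': 1, 'before': 1, 'hard': 2, 'inside': 2, 'lamp': 2}
Checking each candidate word (with clipping):
  'inside' -> in reference (ref count 2, used 1/2) -> match (matches: 1)
  'lamp' -> in reference (ref count 2, used 1/2) -> match (matches: 2)
  'inside' -> in reference (ref count 2, used 2/2) -> match (matches: 3)
  'lamp' -> in reference (ref count 2, used 2/2) -> match (matches: 4)
  'hard' -> in reference (ref count 2, used 1/2) -> match (matches: 5)
  'above' -> in reference (ref count 1, used 1/1) -> match (matches: 6)
  'above' -> ref count 1 already used up (1/1) -> clipped, no match (matches: 6)
Clipped matches: 6, Candidate length: 7
Precision = 6/7

6/7


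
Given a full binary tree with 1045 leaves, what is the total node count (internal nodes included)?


Leaf nodes (terminals): 1045
Internal nodes = n - 1 = 1045 - 1 = 1044
Total = leaves + internal = 1045 + 1044 = 2089

2089


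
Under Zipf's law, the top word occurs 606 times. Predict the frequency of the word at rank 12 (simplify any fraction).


Zipf's law: freq(rank) = f1 / rank
f1 = 606, rank = 12
freq = 606 / 12
GCD(606, 12) = 6
Simplified: 101/2

101/2


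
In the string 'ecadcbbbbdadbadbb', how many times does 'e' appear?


Scanning 'ecadcbbbbdadbadbb' for 'e':
  Position 0: 'e' -> MATCH (count: 1)
Total occurrences of 'e': 1

1


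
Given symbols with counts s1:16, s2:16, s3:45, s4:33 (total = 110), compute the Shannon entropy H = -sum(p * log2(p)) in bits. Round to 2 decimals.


Computing entropy H = -sum(p_i * log2(p_i)):
  s1: p = 16/110 = 0.1455, -p*log2(p) = 0.4046
  s2: p = 16/110 = 0.1455, -p*log2(p) = 0.4046
  s3: p = 45/110 = 0.4091, -p*log2(p) = 0.5275
  s4: p = 33/110 = 0.3000, -p*log2(p) = 0.5211
H = sum of terms = 1.8578
Rounded to 2 decimals: 1.86

1.86


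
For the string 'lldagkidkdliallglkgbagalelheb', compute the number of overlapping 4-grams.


String 'lldagkidkdliallglkgbagalelheb' has length L = 29.
Number of overlapping n-grams = L - n + 1
Substituting: 29 - 4 + 1 = 26

26


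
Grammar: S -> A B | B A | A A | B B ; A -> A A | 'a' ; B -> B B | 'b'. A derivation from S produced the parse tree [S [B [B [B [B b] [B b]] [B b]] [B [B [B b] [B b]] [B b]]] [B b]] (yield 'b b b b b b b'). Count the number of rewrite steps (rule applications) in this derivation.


Every bracketed nonterminal node [X ...] in the tree is produced by exactly one rule application.
Reading the tree off as a leftmost derivation:
  Step 1: S  =>  B B   (applied S -> B B)
  Step 2: B B  =>  B B B   (applied B -> B B)
  Step 3: B B B  =>  B B B B   (applied B -> B B)
  Step 4: B B B B  =>  B B B B B   (applied B -> B B)
  Step 5: B B B B B  =>  b B B B B   (applied B -> b)
  Step 6: b B B B B  =>  b b B B B   (applied B -> b)
  Step 7: b b B B B  =>  b b b B B   (applied B -> b)
  Step 8: b b b B B  =>  b b b B B B   (applied B -> B B)
  Step 9: b b b B B B  =>  b b b B B B B   (applied B -> B B)
  Step 10: b b b B B B B  =>  b b b b B B B   (applied B -> b)
  Step 11: b b b b B B B  =>  b b b b b B B   (applied B -> b)
  Step 12: b b b b b B B  =>  b b b b b b B   (applied B -> b)
  Step 13: b b b b b b B  =>  b b b b b b b   (applied B -> b)
Final yield: b b b b b b b
Total rewrite steps: 13

13


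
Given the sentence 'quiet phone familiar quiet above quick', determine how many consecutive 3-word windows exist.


Word trigrams from [6] words:
  Trigram 1: (quiet phone familiar)
  Trigram 2: (phone familiar quiet)
  Trigram 3: (familiar quiet above)
  Trigram 4: (quiet above quick)
Total word trigrams: 6 - 2 = 4

4


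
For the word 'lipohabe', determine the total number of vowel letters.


Scanning each character of 'lipohabe':
  Position 1: 'l' -> consonant (running count: 0)
  Position 2: 'i' -> vowel (running count: 1)
  Position 3: 'p' -> consonant (running count: 1)
  Position 4: 'o' -> vowel (running count: 2)
  Position 5: 'h' -> consonant (running count: 2)
  Position 6: 'a' -> vowel (running count: 3)
  Position 7: 'b' -> consonant (running count: 3)
  Position 8: 'e' -> vowel (running count: 4)
Total vowels: 4

4


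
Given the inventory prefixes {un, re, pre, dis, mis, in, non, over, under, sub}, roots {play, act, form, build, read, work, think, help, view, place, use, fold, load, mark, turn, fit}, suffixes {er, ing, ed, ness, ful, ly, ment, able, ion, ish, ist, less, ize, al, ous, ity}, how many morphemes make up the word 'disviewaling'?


Segmenting 'disviewaling' against the inventory:
  'dis' -> prefix (morpheme 1)
  'view' -> root (morpheme 2)
  'al' -> suffix (morpheme 3)
  'ing' -> suffix (morpheme 4)
Total morphemes: 4

4


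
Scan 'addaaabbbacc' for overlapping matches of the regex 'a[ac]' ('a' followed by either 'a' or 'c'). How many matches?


Pattern: a[ac] means 'a' followed by either 'a' or 'c'.
Scanning 'addaaabbbacc' position-by-position:
  Pos 0: window 'ad' -> no
  Pos 1: window 'dd' -> no
  Pos 2: window 'da' -> no
  Pos 3: window 'aa' -> MATCH
  Pos 4: window 'aa' -> MATCH
  Pos 5: window 'ab' -> no
  Pos 6: window 'bb' -> no
  Pos 7: window 'bb' -> no
  Pos 8: window 'ba' -> no
  Pos 9: window 'ac' -> MATCH
  Pos 10: window 'cc' -> no
  Pos 11: window 'c' -> no
Total matches: 3

3


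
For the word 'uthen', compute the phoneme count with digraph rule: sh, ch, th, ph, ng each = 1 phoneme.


Parsing 'uthen' greedily, digraphs first:
  'u' -> vowel phoneme (phonemes so far: 1)
  'th' -> digraph (1 consonant phoneme) (phonemes so far: 2)
  'e' -> vowel phoneme (phonemes so far: 3)
  'n' -> consonant phoneme (phonemes so far: 4)
Total phonemes: 4

4


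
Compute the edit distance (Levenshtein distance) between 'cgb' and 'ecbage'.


Building DP table for s1='cgb' (len 3) and s2='ecbage' (len 6):
       e  c  b  a  g  e
    0  1  2  3  4  5  6
  c 1  1  1  2  3  4  5
  g 2  2  2  2  3  3  4
  b 3  3  3  2  3  4  4
Edit distance = dp[3][6] = 4

4


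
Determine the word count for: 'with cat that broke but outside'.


Counting words by splitting on spaces:
  Word 1: 'with'
  Word 2: 'cat'
  Word 3: 'that'
  Word 4: 'broke'
  Word 5: 'but'
  Word 6: 'outside'
Total words: 6

6


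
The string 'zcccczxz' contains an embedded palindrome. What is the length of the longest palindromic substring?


Scanning 'zcccczxz' for palindromic substrings.
Substring at positions 0-5: 'zccccz'.
Check: reverse('zccccz') = 'zccccz' -> palindrome confirmed.
Neighbouring characters ('-' / 'x') break symmetry, so it cannot extend further.
No longer palindromic substring exists; longest length = 6

6


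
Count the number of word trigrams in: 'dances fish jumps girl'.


Word trigrams from [4] words:
  Trigram 1: (dances fish jumps)
  Trigram 2: (fish jumps girl)
Total word trigrams: 4 - 2 = 2

2


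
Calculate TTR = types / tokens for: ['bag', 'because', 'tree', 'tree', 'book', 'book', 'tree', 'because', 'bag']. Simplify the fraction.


Tokens: 9
Unique types: ('bag', 'because', 'book', 'tree') = 4
TTR = 4/9
Already in lowest terms.

4/9


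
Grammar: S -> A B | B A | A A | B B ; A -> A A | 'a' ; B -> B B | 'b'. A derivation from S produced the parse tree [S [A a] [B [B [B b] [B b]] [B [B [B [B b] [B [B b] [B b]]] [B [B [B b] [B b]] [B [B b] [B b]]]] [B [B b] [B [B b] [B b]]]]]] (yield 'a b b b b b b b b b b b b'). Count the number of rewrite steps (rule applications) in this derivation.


Every bracketed nonterminal node [X ...] in the tree is produced by exactly one rule application.
Reading the tree off as a leftmost derivation:
  Step 1: S  =>  A B   (applied S -> A B)
  Step 2: A B  =>  a B   (applied A -> a)
  Step 3: a B  =>  a B B   (applied B -> B B)
  Step 4: a B B  =>  a B B B   (applied B -> B B)
  Step 5: a B B B  =>  a b B B   (applied B -> b)
  Step 6: a b B B  =>  a b b B   (applied B -> b)
  Step 7: a b b B  =>  a b b B B   (applied B -> B B)
  Step 8: a b b B B  =>  a b b B B B   (applied B -> B B)
  Step 9: a b b B B B  =>  a b b B B B B   (applied B -> B B)
  Step 10: a b b B B B B  =>  a b b b B B B   (applied B -> b)
  Step 11: a b b b B B B  =>  a b b b B B B B   (applied B -> B B)
  Step 12: a b b b B B B B  =>  a b b b b B B B   (applied B -> b)
  Step 13: a b b b b B B B  =>  a b b b b b B B   (applied B -> b)
  Step 14: a b b b b b B B  =>  a b b b b b B B B   (applied B -> B B)
  Step 15: a b b b b b B B B  =>  a b b b b b B B B B   (applied B -> B B)
  Step 16: a b b b b b B B B B  =>  a b b b b b b B B B   (applied B -> b)
  Step 17: a b b b b b b B B B  =>  a b b b b b b b B B   (applied B -> b)
  Step 18: a b b b b b b b B B  =>  a b b b b b b b B B B   (applied B -> B B)
  Step 19: a b b b b b b b B B B  =>  a b b b b b b b b B B   (applied B -> b)
  Step 20: a b b b b b b b b B B  =>  a b b b b b b b b b B   (applied B -> b)
  Step 21: a b b b b b b b b b B  =>  a b b b b b b b b b B B   (applied B -> B B)
  Step 22: a b b b b b b b b b B B  =>  a b b b b b b b b b b B   (applied B -> b)
  Step 23: a b b b b b b b b b b B  =>  a b b b b b b b b b b B B   (applied B -> B B)
  Step 24: a b b b b b b b b b b B B  =>  a b b b b b b b b b b b B   (applied B -> b)
  Step 25: a b b b b b b b b b b b B  =>  a b b b b b b b b b b b b   (applied B -> b)
Final yield: a b b b b b b b b b b b b
Total rewrite steps: 25

25


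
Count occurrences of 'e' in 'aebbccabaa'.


Scanning 'aebbccabaa' for 'e':
  Position 1: 'e' -> MATCH (count: 1)
Total occurrences of 'e': 1

1


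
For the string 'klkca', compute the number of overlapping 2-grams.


String 'klkca' has length L = 5.
Number of overlapping n-grams = L - n + 1
Substituting: 5 - 2 + 1 = 4

4


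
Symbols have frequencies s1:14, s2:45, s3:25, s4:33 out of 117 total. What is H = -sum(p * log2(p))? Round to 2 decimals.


Computing entropy H = -sum(p_i * log2(p_i)):
  s1: p = 14/117 = 0.1197, -p*log2(p) = 0.3665
  s2: p = 45/117 = 0.3846, -p*log2(p) = 0.5302
  s3: p = 25/117 = 0.2137, -p*log2(p) = 0.4757
  s4: p = 33/117 = 0.2821, -p*log2(p) = 0.5150
H = sum of terms = 1.8874
Rounded to 2 decimals: 1.89

1.89


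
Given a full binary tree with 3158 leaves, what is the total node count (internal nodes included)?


Leaf nodes (terminals): 3158
Internal nodes = n - 1 = 3158 - 1 = 3157
Total = leaves + internal = 3158 + 3157 = 6315

6315


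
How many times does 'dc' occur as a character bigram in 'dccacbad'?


Scanning 'dccacbad' for bigram 'dc':
  Position 0: 'dc' -> MATCH
  Position 1: 'cc' -> no
  Position 2: 'ca' -> no
  Position 3: 'ac' -> no
  Position 4: 'cb' -> no
  Position 5: 'ba' -> no
  Position 6: 'ad' -> no
Total matches: 1

1


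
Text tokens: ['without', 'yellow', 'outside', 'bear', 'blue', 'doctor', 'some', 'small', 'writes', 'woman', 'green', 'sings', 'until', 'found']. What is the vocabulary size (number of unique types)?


Listing all tokens and tracking unique types:
  Token 1: 'without' -> NEW (unique so far: 1)
  Token 2: 'yellow' -> NEW (unique so far: 2)
  Token 3: 'outside' -> NEW (unique so far: 3)
  Token 4: 'bear' -> NEW (unique so far: 4)
  Token 5: 'blue' -> NEW (unique so far: 5)
  Token 6: 'doctor' -> NEW (unique so far: 6)
  Token 7: 'some' -> NEW (unique so far: 7)
  Token 8: 'small' -> NEW (unique so far: 8)
  Token 9: 'writes' -> NEW (unique so far: 9)
  Token 10: 'woman' -> NEW (unique so far: 10)
  Token 11: 'green' -> NEW (unique so far: 11)
  Token 12: 'sings' -> NEW (unique so far: 12)
  Token 13: 'until' -> NEW (unique so far: 13)
  Token 14: 'found' -> NEW (unique so far: 14)
Unique types: ('bear', 'blue', 'doctor', 'found', 'green', 'outside', 'sings', 'small', 'some', 'until', 'without', 'woman', 'writes', 'yellow')
Vocabulary size: 14

14


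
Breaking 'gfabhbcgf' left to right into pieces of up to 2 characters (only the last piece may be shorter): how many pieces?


'gfabhbcgf' has 9 characters.
Chunking with max size 2:
  Chunk 1: 'gf' (positions 0-1)
  Chunk 2: 'ab' (positions 2-3)
  Chunk 3: 'hb' (positions 4-5)
  Chunk 4: 'cg' (positions 6-7)
  Chunk 5: 'f' (positions 8-8)
Total chunks: ceil(9 / 2) = 5

5


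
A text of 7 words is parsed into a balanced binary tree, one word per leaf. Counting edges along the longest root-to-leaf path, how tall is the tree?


In a balanced binary tree with n leaves the deepest leaf is ceil(log2(n)) edges below the root.
log2(7) = 2.8074
ceil(2.8074) = 3
height (edges) = 3

3


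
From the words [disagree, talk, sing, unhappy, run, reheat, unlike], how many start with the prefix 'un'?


Checking each word for prefix 'un':
  'disagree' -> no (count: 0)
  'talk' -> no (count: 0)
  'sing' -> no (count: 0)
  'unhappy' -> YES, starts with 'un' (count: 1)
  'run' -> no (count: 1)
  'reheat' -> no (count: 1)
  'unlike' -> YES, starts with 'un' (count: 2)
Total with prefix 'un': 2

2


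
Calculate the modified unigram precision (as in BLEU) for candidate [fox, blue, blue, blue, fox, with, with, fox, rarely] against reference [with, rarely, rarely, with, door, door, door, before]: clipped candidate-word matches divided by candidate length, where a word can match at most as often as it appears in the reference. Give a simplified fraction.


Reference word counts: {'before': 1, 'door': 3, 'rarely': 2, 'with': 2}
Checking each candidate word (with clipping):
  'fox' -> not in reference -> no match (matches: 0)
  'blue' -> not in reference -> no match (matches: 0)
  'blue' -> not in reference -> no match (matches: 0)
  'blue' -> not in reference -> no match (matches: 0)
  'fox' -> not in reference -> no match (matches: 0)
  'with' -> in reference (ref count 2, used 1/2) -> match (matches: 1)
  'with' -> in reference (ref count 2, used 2/2) -> match (matches: 2)
  'fox' -> not in reference -> no match (matches: 2)
  'rarely' -> in reference (ref count 2, used 1/2) -> match (matches: 3)
Clipped matches: 3, Candidate length: 9
Precision = 3/9 = 1/3

1/3


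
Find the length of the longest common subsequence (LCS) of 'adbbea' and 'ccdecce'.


DP table for LCS of 'adbbea' and 'ccdecce':
       c  c  d  e  c  c  e
    0  0  0  0  0  0  0  0
  a 0  0  0  0  0  0  0  0
  d 0  0  0  1  1  1  1  1
  b 0  0  0  1  1  1  1  1
  b 0  0  0  1  1  1  1  1
  e 0  0  0  1  2  2  2  2
  a 0  0  0  1  2  2  2  2
LCS: 'de'
LCS length = 2

2


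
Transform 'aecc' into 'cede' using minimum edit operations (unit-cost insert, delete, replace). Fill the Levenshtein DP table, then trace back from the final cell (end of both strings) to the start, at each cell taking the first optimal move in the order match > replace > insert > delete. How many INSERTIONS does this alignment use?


Edit distance = 3. Backtracking from cell (4, 4) with preference match > replace > insert > delete,
then listing the resulting alignment 'aecc' -> 'cede' left to right:
  Step 1: replace a->c
  Step 2: keep 'e'
  Step 3: replace c->d
  Step 4: replace c->e
Total insertions: 0

0


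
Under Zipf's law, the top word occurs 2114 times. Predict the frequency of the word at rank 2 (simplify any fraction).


Zipf's law: freq(rank) = f1 / rank
f1 = 2114, rank = 2
freq = 2114 / 2
= 1057

1057


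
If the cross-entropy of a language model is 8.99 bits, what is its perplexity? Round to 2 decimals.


Perplexity formula: PP = 2^H
H = 8.99
PP = 2^8.99
Decompose: 2^8.99 = 2^8 * 2^0.99
2^8 = 256, 2^0.99 ~ 1.9861850
PP ~ 256 * 1.9861850 = 508.4633600
Rounded to 2 decimals: 508.46

508.46


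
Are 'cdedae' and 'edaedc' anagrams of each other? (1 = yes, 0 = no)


Sort characters of 'cdedae': 'acddee'
Sort characters of 'edaedc': 'acddee'
Sorted forms match -> they ARE anagrams
Result: 1

1


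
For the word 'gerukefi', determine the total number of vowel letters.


Scanning each character of 'gerukefi':
  Position 1: 'g' -> consonant (running count: 0)
  Position 2: 'e' -> vowel (running count: 1)
  Position 3: 'r' -> consonant (running count: 1)
  Position 4: 'u' -> vowel (running count: 2)
  Position 5: 'k' -> consonant (running count: 2)
  Position 6: 'e' -> vowel (running count: 3)
  Position 7: 'f' -> consonant (running count: 3)
  Position 8: 'i' -> vowel (running count: 4)
Total vowels: 4

4


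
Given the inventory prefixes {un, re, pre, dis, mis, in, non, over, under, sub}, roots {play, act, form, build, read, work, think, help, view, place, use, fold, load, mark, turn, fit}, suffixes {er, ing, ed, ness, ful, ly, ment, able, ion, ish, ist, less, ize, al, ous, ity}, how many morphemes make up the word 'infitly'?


Segmenting 'infitly' against the inventory:
  'in' -> prefix (morpheme 1)
  'fit' -> root (morpheme 2)
  'ly' -> suffix (morpheme 3)
Total morphemes: 3

3


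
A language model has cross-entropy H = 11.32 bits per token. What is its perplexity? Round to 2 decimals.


Perplexity formula: PP = 2^H
H = 11.32
PP = 2^11.32
Decompose: 2^11.32 = 2^11 * 2^0.32
2^11 = 2048, 2^0.32 ~ 1.2483305
PP ~ 2048 * 1.2483305 = 2556.5808640
Rounded to 2 decimals: 2556.58

2556.58


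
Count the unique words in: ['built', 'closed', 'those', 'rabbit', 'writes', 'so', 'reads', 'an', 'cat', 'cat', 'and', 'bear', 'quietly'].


Listing all tokens and tracking unique types:
  Token 1: 'built' -> NEW (unique so far: 1)
  Token 2: 'closed' -> NEW (unique so far: 2)
  Token 3: 'those' -> NEW (unique so far: 3)
  Token 4: 'rabbit' -> NEW (unique so far: 4)
  Token 5: 'writes' -> NEW (unique so far: 5)
  Token 6: 'so' -> NEW (unique so far: 6)
  Token 7: 'reads' -> NEW (unique so far: 7)
  Token 8: 'an' -> NEW (unique so far: 8)
  Token 9: 'cat' -> NEW (unique so far: 9)
  Token 10: 'cat' -> duplicate (unique so far: 9)
  Token 11: 'and' -> NEW (unique so far: 10)
  Token 12: 'bear' -> NEW (unique so far: 11)
  Token 13: 'quietly' -> NEW (unique so far: 12)
Unique types: ('an', 'and', 'bear', 'built', 'cat', 'closed', 'quietly', 'rabbit', 'reads', 'so', 'those', 'writes')
Vocabulary size: 12

12


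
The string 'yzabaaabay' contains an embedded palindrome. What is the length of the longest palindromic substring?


Scanning 'yzabaaabay' for palindromic substrings.
Substring at positions 2-8: 'abaaaba'.
Check: reverse('abaaaba') = 'abaaaba' -> palindrome confirmed.
Neighbouring characters ('z' / 'y') break symmetry, so it cannot extend further.
No longer palindromic substring exists; longest length = 7

7


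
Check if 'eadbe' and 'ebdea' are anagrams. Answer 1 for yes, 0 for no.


Sort characters of 'eadbe': 'abdee'
Sort characters of 'ebdea': 'abdee'
Sorted forms match -> they ARE anagrams
Result: 1

1


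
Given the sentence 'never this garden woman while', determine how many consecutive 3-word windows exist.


Word trigrams from [5] words:
  Trigram 1: (never this garden)
  Trigram 2: (this garden woman)
  Trigram 3: (garden woman while)
Total word trigrams: 5 - 2 = 3

3


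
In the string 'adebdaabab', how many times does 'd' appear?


Scanning 'adebdaabab' for 'd':
  Position 1: 'd' -> MATCH (count: 1)
  Position 4: 'd' -> MATCH (count: 2)
Total occurrences of 'd': 2

2


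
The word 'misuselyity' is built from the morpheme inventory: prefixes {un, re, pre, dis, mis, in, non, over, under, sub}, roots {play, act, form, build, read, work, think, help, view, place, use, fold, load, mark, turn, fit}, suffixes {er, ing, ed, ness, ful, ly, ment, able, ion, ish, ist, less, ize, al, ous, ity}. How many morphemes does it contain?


Segmenting 'misuselyity' against the inventory:
  'mis' -> prefix (morpheme 1)
  'use' -> root (morpheme 2)
  'ly' -> suffix (morpheme 3)
  'ity' -> suffix (morpheme 4)
Total morphemes: 4

4


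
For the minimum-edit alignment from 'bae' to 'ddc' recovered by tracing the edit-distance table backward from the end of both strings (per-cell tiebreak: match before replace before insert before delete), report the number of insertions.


Edit distance = 3. Backtracking from cell (3, 3) with preference match > replace > insert > delete,
then listing the resulting alignment 'bae' -> 'ddc' left to right:
  Step 1: replace b->d
  Step 2: replace a->d
  Step 3: replace e->c
Total insertions: 0

0


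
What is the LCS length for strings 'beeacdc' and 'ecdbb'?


DP table for LCS of 'beeacdc' and 'ecdbb':
       e  c  d  b  b
    0  0  0  0  0  0
  b 0  0  0  0  1  1
  e 0  1  1  1  1  1
  e 0  1  1  1  1  1
  a 0  1  1  1  1  1
  c 0  1  2  2  2  2
  d 0  1  2  3  3  3
  c 0  1  2  3  3  3
LCS: 'ecd'
LCS length = 3

3


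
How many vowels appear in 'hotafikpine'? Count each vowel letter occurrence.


Scanning each character of 'hotafikpine':
  Position 1: 'h' -> consonant (running count: 0)
  Position 2: 'o' -> vowel (running count: 1)
  Position 3: 't' -> consonant (running count: 1)
  Position 4: 'a' -> vowel (running count: 2)
  Position 5: 'f' -> consonant (running count: 2)
  Position 6: 'i' -> vowel (running count: 3)
  Position 7: 'k' -> consonant (running count: 3)
  Position 8: 'p' -> consonant (running count: 3)
  Position 9: 'i' -> vowel (running count: 4)
  Position 10: 'n' -> consonant (running count: 4)
  Position 11: 'e' -> vowel (running count: 5)
Total vowels: 5

5


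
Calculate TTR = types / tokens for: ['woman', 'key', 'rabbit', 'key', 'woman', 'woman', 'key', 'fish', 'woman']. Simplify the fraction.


Tokens: 9
Unique types: ('fish', 'key', 'rabbit', 'woman') = 4
TTR = 4/9
Already in lowest terms.

4/9


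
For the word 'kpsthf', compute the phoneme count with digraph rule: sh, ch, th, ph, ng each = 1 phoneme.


Parsing 'kpsthf' greedily, digraphs first:
  'k' -> consonant phoneme (phonemes so far: 1)
  'p' -> consonant phoneme (phonemes so far: 2)
  's' -> consonant phoneme (phonemes so far: 3)
  'th' -> digraph (1 consonant phoneme) (phonemes so far: 4)
  'f' -> consonant phoneme (phonemes so far: 5)
Total phonemes: 5

5


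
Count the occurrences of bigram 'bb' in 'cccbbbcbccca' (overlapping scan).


Scanning 'cccbbbcbccca' for bigram 'bb':
  Position 0: 'cc' -> no
  Position 1: 'cc' -> no
  Position 2: 'cb' -> no
  Position 3: 'bb' -> MATCH
  Position 4: 'bb' -> MATCH
  Position 5: 'bc' -> no
  Position 6: 'cb' -> no
  Position 7: 'bc' -> no
  Position 8: 'cc' -> no
  Position 9: 'cc' -> no
  Position 10: 'ca' -> no
Total matches: 2

2


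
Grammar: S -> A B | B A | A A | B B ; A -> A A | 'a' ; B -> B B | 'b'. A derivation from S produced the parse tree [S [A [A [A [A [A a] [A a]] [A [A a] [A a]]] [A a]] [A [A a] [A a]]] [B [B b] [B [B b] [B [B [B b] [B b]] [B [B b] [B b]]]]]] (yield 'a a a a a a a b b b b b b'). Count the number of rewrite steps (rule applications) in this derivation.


Every bracketed nonterminal node [X ...] in the tree is produced by exactly one rule application.
Reading the tree off as a leftmost derivation:
  Step 1: S  =>  A B   (applied S -> A B)
  Step 2: A B  =>  A A B   (applied A -> A A)
  Step 3: A A B  =>  A A A B   (applied A -> A A)
  Step 4: A A A B  =>  A A A A B   (applied A -> A A)
  Step 5: A A A A B  =>  A A A A A B   (applied A -> A A)
  Step 6: A A A A A B  =>  a A A A A B   (applied A -> a)
  Step 7: a A A A A B  =>  a a A A A B   (applied A -> a)
  Step 8: a a A A A B  =>  a a A A A A B   (applied A -> A A)
  Step 9: a a A A A A B  =>  a a a A A A B   (applied A -> a)
  Step 10: a a a A A A B  =>  a a a a A A B   (applied A -> a)
  Step 11: a a a a A A B  =>  a a a a a A B   (applied A -> a)
  Step 12: a a a a a A B  =>  a a a a a A A B   (applied A -> A A)
  Step 13: a a a a a A A B  =>  a a a a a a A B   (applied A -> a)
  Step 14: a a a a a a A B  =>  a a a a a a a B   (applied A -> a)
  Step 15: a a a a a a a B  =>  a a a a a a a B B   (applied B -> B B)
  Step 16: a a a a a a a B B  =>  a a a a a a a b B   (applied B -> b)
  Step 17: a a a a a a a b B  =>  a a a a a a a b B B   (applied B -> B B)
  Step 18: a a a a a a a b B B  =>  a a a a a a a b b B   (applied B -> b)
  Step 19: a a a a a a a b b B  =>  a a a a a a a b b B B   (applied B -> B B)
  Step 20: a a a a a a a b b B B  =>  a a a a a a a b b B B B   (applied B -> B B)
  Step 21: a a a a a a a b b B B B  =>  a a a a a a a b b b B B   (applied B -> b)
  Step 22: a a a a a a a b b b B B  =>  a a a a a a a b b b b B   (applied B -> b)
  Step 23: a a a a a a a b b b b B  =>  a a a a a a a b b b b B B   (applied B -> B B)
  Step 24: a a a a a a a b b b b B B  =>  a a a a a a a b b b b b B   (applied B -> b)
  Step 25: a a a a a a a b b b b b B  =>  a a a a a a a b b b b b b   (applied B -> b)
Final yield: a a a a a a a b b b b b b
Total rewrite steps: 25

25


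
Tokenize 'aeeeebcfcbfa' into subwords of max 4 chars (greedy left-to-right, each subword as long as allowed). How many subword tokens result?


'aeeeebcfcbfa' has 12 characters.
Chunking with max size 4:
  Chunk 1: 'aeee' (positions 0-3)
  Chunk 2: 'ebcf' (positions 4-7)
  Chunk 3: 'cbfa' (positions 8-11)
Total chunks: ceil(12 / 4) = 3

3


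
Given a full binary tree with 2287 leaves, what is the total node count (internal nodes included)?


Leaf nodes (terminals): 2287
Internal nodes = n - 1 = 2287 - 1 = 2286
Total = leaves + internal = 2287 + 2286 = 4573

4573


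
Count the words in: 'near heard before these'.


Counting words by splitting on spaces:
  Word 1: 'near'
  Word 2: 'heard'
  Word 3: 'before'
  Word 4: 'these'
Total words: 4

4


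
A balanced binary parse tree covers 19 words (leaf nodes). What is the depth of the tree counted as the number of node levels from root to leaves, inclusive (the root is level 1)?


In a balanced binary tree with n leaves the deepest leaf is ceil(log2(n)) edges below the root,
so counting node levels inclusive of root and leaves gives ceil(log2(n)) + 1 levels.
log2(19) = 4.2479
ceil(4.2479) = 5
levels = 5 + 1 = 6

6


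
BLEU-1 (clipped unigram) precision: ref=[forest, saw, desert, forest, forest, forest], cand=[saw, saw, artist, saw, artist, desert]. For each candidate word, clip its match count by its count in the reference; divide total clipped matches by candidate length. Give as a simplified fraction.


Reference word counts: {'desert': 1, 'forest': 4, 'saw': 1}
Checking each candidate word (with clipping):
  'saw' -> in reference (ref count 1, used 1/1) -> match (matches: 1)
  'saw' -> ref count 1 already used up (1/1) -> clipped, no match (matches: 1)
  'artist' -> not in reference -> no match (matches: 1)
  'saw' -> ref count 1 already used up (1/1) -> clipped, no match (matches: 1)
  'artist' -> not in reference -> no match (matches: 1)
  'desert' -> in reference (ref count 1, used 1/1) -> match (matches: 2)
Clipped matches: 2, Candidate length: 6
Precision = 2/6 = 1/3

1/3


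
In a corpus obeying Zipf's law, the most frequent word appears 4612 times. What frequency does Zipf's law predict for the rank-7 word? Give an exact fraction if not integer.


Zipf's law: freq(rank) = f1 / rank
f1 = 4612, rank = 7
freq = 4612 / 7
GCD(4612, 7) = 1
Simplified: 4612/7

4612/7


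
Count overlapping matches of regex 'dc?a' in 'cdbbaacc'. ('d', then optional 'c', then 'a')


Pattern: dc?a means 'd', then optional 'c', then 'a'.
Scanning 'cdbbaacc' position-by-position:
  Pos 0: window 'cdb' -> no
  Pos 1: window 'dbb' -> no
  Pos 2: window 'bba' -> no
  Pos 3: window 'baa' -> no
  Pos 4: window 'aac' -> no
  Pos 5: window 'acc' -> no
  Pos 6: window 'cc' -> no
  Pos 7: window 'c' -> no
Total matches: 0

0
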